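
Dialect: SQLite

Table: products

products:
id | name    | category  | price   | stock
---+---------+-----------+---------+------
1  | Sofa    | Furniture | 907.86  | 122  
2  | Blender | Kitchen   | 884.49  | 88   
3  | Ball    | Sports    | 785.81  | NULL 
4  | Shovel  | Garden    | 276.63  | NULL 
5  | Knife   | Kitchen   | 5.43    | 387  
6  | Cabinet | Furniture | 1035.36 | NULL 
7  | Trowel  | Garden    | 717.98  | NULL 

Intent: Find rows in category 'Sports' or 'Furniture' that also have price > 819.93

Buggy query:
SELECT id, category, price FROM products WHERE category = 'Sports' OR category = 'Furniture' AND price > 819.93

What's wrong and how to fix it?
Bug: Without parentheses, AND is evaluated before OR, so the price filter only applies to the 'Furniture' branch

Fix: Group the OR with parentheses (or use IN), then AND the threshold

Corrected query:
SELECT id, category, price FROM products WHERE (category = 'Sports' OR category = 'Furniture') AND price > 819.93

Result:
id | category  | price  
---+-----------+--------
1  | Furniture | 907.86 
6  | Furniture | 1035.36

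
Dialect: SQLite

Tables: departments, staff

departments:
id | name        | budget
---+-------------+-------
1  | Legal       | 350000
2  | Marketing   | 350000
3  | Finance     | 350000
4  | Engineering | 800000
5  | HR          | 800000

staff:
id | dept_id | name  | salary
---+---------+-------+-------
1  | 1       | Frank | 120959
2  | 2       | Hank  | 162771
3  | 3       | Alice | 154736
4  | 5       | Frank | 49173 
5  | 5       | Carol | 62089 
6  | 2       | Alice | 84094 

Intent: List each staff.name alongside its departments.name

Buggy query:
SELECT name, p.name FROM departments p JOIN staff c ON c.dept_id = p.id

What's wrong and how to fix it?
Bug: 'name' exists in both joined tables, so the database can't tell which one is meant

Fix: Prefix ambiguous columns with the table alias

Corrected query:
SELECT c.name, p.name FROM departments p JOIN staff c ON c.dept_id = p.id

Result:
name  | name     
------+----------
Frank | Legal    
Hank  | Marketing
Alice | Finance  
Frank | HR       
Carol | HR       
Alice | Marketing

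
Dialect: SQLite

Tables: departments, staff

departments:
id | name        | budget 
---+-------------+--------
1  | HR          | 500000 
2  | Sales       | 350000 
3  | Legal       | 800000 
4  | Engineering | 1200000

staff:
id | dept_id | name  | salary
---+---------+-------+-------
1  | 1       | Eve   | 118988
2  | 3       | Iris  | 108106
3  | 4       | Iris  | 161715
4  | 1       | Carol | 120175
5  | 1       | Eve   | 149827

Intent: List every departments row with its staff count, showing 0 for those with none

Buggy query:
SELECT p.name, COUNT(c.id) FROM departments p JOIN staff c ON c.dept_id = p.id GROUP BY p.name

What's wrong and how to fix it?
Bug: INNER JOIN drops departments rows that have no matching staff rows

Fix: Use LEFT JOIN so parents without children still appear (COUNT(c.id) gives 0)

Corrected query:
SELECT p.name, COUNT(c.id) FROM departments p LEFT JOIN staff c ON c.dept_id = p.id GROUP BY p.name

Result:
name        | COUNT(c.id)
------------+------------
Engineering | 1          
HR          | 3          
Legal       | 1          
Sales       | 0          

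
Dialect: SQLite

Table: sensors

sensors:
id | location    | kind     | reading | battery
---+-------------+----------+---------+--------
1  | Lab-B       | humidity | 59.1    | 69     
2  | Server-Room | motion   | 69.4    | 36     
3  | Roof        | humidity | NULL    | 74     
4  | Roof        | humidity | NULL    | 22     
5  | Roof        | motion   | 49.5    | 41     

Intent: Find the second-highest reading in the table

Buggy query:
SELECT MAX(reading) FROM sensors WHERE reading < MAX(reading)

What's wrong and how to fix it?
Bug: MAX(reading) on the right of the comparison is an aggregate-in-WHERE error

Fix: Put the inner MAX in a scalar subquery

Corrected query:
SELECT MAX(reading) FROM sensors WHERE reading < (SELECT MAX(reading) FROM sensors)

Result:
MAX(reading)
------------
59.1        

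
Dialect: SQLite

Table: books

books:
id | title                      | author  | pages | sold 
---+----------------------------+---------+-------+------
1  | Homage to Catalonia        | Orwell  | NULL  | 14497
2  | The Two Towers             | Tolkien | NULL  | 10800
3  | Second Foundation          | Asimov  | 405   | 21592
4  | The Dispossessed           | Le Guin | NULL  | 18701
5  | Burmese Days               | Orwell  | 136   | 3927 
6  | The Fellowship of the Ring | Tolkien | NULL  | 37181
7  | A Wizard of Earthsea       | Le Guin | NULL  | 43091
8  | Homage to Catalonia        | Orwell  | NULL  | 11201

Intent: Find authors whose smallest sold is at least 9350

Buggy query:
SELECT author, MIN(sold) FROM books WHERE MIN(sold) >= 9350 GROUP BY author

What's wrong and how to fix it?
Bug: Aggregates like MIN are computed per group after WHERE runs

Fix: Replace WHERE with HAVING after the GROUP BY

Corrected query:
SELECT author, MIN(sold) FROM books GROUP BY author HAVING MIN(sold) >= 9350

Result:
author  | MIN(sold)
--------+----------
Asimov  | 21592    
Le Guin | 18701    
Tolkien | 10800    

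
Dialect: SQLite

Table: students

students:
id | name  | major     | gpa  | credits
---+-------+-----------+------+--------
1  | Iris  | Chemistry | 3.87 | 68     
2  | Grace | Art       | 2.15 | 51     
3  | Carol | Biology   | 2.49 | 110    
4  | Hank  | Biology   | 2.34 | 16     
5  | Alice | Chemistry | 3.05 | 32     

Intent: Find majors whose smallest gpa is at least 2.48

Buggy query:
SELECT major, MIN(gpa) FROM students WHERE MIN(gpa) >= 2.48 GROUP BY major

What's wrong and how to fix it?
Bug: MIN() in WHERE is a misuse of aggregate

Fix: Replace WHERE with HAVING after the GROUP BY

Corrected query:
SELECT major, MIN(gpa) FROM students GROUP BY major HAVING MIN(gpa) >= 2.48

Result:
major     | MIN(gpa)
----------+---------
Chemistry | 3.05    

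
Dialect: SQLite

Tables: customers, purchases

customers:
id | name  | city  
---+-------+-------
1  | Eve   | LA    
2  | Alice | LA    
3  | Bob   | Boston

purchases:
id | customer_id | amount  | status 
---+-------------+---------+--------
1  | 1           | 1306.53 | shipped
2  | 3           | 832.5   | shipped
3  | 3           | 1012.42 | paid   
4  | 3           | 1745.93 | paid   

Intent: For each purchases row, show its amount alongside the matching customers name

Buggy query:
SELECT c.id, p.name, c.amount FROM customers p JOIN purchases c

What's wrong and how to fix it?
Bug: Missing join condition: each purchases row is matched to all customers rows instead of just its own

Fix: Specify the join condition linking the foreign key to the parent id

Corrected query:
SELECT c.id, p.name, c.amount FROM customers p JOIN purchases c ON c.customer_id = p.id

Result:
id | name | amount 
---+------+--------
1  | Eve  | 1306.53
2  | Bob  | 832.5  
3  | Bob  | 1012.42
4  | Bob  | 1745.93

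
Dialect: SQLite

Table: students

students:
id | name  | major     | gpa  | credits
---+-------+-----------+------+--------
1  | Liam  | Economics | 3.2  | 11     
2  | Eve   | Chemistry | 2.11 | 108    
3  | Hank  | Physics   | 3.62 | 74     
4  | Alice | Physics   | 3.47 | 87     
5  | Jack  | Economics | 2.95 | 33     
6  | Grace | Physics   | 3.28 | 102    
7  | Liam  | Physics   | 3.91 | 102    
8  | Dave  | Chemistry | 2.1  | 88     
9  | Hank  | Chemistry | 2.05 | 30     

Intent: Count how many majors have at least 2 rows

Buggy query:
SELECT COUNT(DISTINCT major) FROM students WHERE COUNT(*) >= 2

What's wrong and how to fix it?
Bug: COUNT(*) cannot appear in WHERE; the per-group count doesn't exist yet

Fix: Group first with HAVING COUNT(*) >= 2, then COUNT the resulting groups

Corrected query:
SELECT COUNT(*) FROM (SELECT major FROM students GROUP BY major HAVING COUNT(*) >= 2)

Result:
COUNT(*)
--------
3       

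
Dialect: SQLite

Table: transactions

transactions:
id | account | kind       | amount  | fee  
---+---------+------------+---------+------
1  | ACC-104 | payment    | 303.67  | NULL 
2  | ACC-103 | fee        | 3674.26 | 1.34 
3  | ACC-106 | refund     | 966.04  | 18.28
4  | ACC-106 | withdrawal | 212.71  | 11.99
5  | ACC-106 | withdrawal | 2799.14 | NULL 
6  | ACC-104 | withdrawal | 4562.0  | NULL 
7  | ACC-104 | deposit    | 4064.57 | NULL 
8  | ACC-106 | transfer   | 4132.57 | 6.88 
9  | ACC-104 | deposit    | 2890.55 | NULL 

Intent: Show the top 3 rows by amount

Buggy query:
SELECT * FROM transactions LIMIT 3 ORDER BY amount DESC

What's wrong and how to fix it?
Bug: ORDER BY cannot follow LIMIT; LIMIT is the final clause

Fix: Swap the clauses: ORDER BY first, then LIMIT

Corrected query:
SELECT * FROM transactions ORDER BY amount DESC LIMIT 3

Result:
id | account | kind       | amount  | fee 
---+---------+------------+---------+-----
6  | ACC-104 | withdrawal | 4562    | NULL
8  | ACC-106 | transfer   | 4132.57 | 6.88
7  | ACC-104 | deposit    | 4064.57 | NULL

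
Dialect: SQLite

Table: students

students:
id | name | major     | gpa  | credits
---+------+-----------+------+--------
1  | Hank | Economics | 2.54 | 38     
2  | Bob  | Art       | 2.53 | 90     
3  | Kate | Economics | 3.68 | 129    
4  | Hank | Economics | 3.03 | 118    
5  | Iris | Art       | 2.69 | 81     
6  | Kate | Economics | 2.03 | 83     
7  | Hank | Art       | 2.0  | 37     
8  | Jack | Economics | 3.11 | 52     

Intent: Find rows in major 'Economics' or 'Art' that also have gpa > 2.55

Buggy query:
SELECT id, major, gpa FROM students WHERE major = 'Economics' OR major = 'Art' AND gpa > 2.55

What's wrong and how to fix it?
Bug: AND binds tighter than OR, so this parses as major = 'Economics' OR (major = 'Art' AND gpa > 2.55)

Fix: Add parentheses around the OR so the AND applies to both alternatives

Corrected query:
SELECT id, major, gpa FROM students WHERE (major = 'Economics' OR major = 'Art') AND gpa > 2.55

Result:
id | major     | gpa 
---+-----------+-----
3  | Economics | 3.68
4  | Economics | 3.03
5  | Art       | 2.69
8  | Economics | 3.11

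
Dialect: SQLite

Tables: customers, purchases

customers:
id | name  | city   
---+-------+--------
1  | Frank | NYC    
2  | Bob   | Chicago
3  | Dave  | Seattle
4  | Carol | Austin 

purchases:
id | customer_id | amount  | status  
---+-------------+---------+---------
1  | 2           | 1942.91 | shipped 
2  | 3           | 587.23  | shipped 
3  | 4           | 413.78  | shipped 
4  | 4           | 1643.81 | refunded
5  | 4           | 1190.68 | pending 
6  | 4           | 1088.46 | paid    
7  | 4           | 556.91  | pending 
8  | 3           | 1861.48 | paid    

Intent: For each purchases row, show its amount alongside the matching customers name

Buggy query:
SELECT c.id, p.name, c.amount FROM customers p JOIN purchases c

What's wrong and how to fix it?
Bug: JOIN with no ON clause produces a cartesian product; every purchases row pairs with every customers row

Fix: Add ON c.customer_id = p.id to the JOIN

Corrected query:
SELECT c.id, p.name, c.amount FROM customers p JOIN purchases c ON c.customer_id = p.id

Result:
id | name  | amount 
---+-------+--------
1  | Bob   | 1942.91
2  | Dave  | 587.23 
3  | Carol | 413.78 
4  | Carol | 1643.81
5  | Carol | 1190.68
6  | Carol | 1088.46
7  | Carol | 556.91 
8  | Dave  | 1861.48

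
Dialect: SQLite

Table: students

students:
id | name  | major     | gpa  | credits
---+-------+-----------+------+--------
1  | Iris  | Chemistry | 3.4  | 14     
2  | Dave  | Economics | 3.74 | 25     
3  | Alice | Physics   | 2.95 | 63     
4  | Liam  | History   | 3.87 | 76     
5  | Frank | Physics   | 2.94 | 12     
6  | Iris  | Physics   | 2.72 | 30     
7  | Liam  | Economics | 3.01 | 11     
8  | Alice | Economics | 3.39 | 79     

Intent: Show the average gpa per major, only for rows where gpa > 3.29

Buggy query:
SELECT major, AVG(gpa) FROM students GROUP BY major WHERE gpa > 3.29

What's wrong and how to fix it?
Bug: WHERE cannot follow GROUP BY

Fix: Move the WHERE clause before GROUP BY

Corrected query:
SELECT major, AVG(gpa) FROM students WHERE gpa > 3.29 GROUP BY major

Result:
major     | AVG(gpa)
----------+---------
Chemistry | 3.4     
Economics | 3.565   
History   | 3.87    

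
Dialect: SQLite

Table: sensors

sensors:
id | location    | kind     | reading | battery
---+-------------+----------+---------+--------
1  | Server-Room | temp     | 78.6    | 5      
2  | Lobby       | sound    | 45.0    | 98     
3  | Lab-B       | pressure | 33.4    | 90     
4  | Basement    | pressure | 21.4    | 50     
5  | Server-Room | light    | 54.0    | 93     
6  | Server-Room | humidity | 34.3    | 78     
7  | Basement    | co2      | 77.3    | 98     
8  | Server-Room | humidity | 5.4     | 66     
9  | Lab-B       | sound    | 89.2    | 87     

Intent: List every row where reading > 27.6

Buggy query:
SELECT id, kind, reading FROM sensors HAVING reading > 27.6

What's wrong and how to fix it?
Bug: This is a non-aggregate query (no GROUP BY, no aggregates), so in SQLite the HAVING clause is invalid here; a row-level condition belongs in WHERE

Fix: Use WHERE for row-level filtering

Corrected query:
SELECT id, kind, reading FROM sensors WHERE reading > 27.6

Result:
id | kind     | reading
---+----------+--------
1  | temp     | 78.6   
2  | sound    | 45     
3  | pressure | 33.4   
5  | light    | 54     
6  | humidity | 34.3   
7  | co2      | 77.3   
9  | sound    | 89.2   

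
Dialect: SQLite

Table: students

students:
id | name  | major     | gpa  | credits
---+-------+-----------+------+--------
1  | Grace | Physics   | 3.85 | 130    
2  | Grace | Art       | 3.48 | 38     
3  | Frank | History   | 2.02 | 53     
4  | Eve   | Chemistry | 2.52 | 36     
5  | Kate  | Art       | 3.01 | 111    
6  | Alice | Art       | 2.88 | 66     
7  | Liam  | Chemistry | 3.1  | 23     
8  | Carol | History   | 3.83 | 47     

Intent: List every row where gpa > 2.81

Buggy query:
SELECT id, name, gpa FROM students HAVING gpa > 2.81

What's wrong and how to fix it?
Bug: HAVING filters the output of aggregation, but this query has no GROUP BY and no aggregate functions, so SQLite rejects it (HAVING clause on a non-aggregate query); the condition here is per row

Fix: Use WHERE for row-level filtering

Corrected query:
SELECT id, name, gpa FROM students WHERE gpa > 2.81

Result:
id | name  | gpa 
---+-------+-----
1  | Grace | 3.85
2  | Grace | 3.48
5  | Kate  | 3.01
6  | Alice | 2.88
7  | Liam  | 3.1 
8  | Carol | 3.83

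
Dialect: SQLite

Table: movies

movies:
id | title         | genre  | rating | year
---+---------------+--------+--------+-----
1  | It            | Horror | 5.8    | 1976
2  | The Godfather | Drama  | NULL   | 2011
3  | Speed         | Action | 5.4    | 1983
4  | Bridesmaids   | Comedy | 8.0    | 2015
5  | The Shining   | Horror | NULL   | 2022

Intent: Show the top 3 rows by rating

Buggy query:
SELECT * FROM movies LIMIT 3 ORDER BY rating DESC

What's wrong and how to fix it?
Bug: ORDER BY cannot follow LIMIT; LIMIT is the final clause

Fix: Swap the clauses: ORDER BY first, then LIMIT

Corrected query:
SELECT * FROM movies ORDER BY rating DESC LIMIT 3

Result:
id | title       | genre  | rating | year
---+-------------+--------+--------+-----
4  | Bridesmaids | Comedy | 8      | 2015
1  | It          | Horror | 5.8    | 1976
3  | Speed       | Action | 5.4    | 1983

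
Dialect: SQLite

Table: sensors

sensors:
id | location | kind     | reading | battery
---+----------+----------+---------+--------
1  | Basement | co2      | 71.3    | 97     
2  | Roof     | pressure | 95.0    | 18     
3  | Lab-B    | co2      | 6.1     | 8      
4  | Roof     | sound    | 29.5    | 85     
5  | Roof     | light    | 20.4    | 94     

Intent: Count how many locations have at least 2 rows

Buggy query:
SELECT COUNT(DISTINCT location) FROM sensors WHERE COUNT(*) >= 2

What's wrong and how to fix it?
Bug: COUNT(*) cannot appear in WHERE; the per-group count doesn't exist yet

Fix: Use a subquery that GROUPs and filters with HAVING, then count its rows

Corrected query:
SELECT COUNT(*) FROM (SELECT location FROM sensors GROUP BY location HAVING COUNT(*) >= 2)

Result:
COUNT(*)
--------
1       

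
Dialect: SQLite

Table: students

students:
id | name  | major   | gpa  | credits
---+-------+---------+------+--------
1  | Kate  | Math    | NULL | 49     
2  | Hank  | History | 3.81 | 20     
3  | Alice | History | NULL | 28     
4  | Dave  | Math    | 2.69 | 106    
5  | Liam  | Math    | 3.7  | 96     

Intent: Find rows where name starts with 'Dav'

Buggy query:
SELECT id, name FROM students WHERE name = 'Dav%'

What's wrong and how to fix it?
Bug: '=' compares the literal string including the % character; pattern matching needs LIKE

Fix: Use LIKE for wildcard pattern matching

Corrected query:
SELECT id, name FROM students WHERE name LIKE 'Dav%'

Result:
id | name
---+-----
4  | Dave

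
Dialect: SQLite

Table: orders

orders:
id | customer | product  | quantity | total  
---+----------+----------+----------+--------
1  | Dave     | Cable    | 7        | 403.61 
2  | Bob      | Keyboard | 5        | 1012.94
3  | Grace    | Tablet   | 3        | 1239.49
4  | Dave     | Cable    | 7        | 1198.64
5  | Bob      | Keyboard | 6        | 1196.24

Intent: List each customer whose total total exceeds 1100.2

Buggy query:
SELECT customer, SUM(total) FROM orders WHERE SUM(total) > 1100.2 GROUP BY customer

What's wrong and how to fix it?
Bug: WHERE runs before GROUP BY, so aggregates aren't available there

Fix: Use HAVING (which filters groups after aggregation) instead of WHERE

Corrected query:
SELECT customer, SUM(total) FROM orders GROUP BY customer HAVING SUM(total) > 1100.2

Result:
customer | SUM(total)
---------+-----------
Bob      | 2209.18   
Dave     | 1602.25   
Grace    | 1239.49   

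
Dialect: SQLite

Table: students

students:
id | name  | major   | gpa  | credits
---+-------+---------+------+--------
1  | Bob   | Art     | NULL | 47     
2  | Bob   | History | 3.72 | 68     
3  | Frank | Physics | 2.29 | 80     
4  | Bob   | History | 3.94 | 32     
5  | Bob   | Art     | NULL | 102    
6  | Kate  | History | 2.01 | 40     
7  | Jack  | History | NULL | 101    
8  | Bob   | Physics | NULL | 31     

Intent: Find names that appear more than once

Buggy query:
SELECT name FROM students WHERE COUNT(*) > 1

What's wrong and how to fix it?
Bug: COUNT(*) is an aggregate and cannot be used in WHERE

Fix: Group first, then use HAVING for the count condition

Corrected query:
SELECT name FROM students GROUP BY name HAVING COUNT(*) > 1

Result:
name
----
Bob 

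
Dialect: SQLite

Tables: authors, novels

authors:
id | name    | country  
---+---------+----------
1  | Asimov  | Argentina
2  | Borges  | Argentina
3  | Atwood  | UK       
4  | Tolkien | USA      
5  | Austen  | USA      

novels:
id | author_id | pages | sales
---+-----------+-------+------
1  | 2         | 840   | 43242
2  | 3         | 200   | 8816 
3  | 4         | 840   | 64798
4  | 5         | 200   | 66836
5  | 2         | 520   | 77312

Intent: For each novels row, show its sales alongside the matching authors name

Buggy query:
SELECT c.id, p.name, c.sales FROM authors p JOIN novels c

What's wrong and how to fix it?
Bug: Missing join condition: each novels row is matched to all authors rows instead of just its own

Fix: Add ON c.author_id = p.id to the JOIN

Corrected query:
SELECT c.id, p.name, c.sales FROM authors p JOIN novels c ON c.author_id = p.id

Result:
id | name    | sales
---+---------+------
1  | Borges  | 43242
2  | Atwood  | 8816 
3  | Tolkien | 64798
4  | Austen  | 66836
5  | Borges  | 77312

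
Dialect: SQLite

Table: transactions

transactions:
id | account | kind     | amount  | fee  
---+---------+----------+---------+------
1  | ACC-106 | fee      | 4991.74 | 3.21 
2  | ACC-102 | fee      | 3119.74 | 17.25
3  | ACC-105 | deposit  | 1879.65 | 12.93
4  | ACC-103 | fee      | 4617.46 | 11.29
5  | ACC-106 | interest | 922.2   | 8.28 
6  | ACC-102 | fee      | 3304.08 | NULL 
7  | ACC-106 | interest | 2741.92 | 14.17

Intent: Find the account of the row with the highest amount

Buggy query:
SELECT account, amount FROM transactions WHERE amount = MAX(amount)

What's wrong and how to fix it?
Bug: WHERE is evaluated per row; an aggregate over the whole table isn't defined there

Fix: Wrap MAX in a scalar subquery so WHERE compares against a single value

Corrected query:
SELECT account, amount FROM transactions WHERE amount = (SELECT MAX(amount) FROM transactions)

Result:
account | amount 
--------+--------
ACC-106 | 4991.74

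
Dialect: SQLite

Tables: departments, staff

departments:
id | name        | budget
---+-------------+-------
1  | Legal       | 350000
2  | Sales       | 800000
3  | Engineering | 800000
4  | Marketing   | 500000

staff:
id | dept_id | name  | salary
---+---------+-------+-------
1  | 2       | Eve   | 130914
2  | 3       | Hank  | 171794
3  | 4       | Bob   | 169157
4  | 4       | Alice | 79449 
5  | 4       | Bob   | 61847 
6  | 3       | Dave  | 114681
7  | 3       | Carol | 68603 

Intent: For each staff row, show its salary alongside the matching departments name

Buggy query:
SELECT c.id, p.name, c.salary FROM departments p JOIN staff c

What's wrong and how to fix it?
Bug: Missing join condition: each staff row is matched to all departments rows instead of just its own

Fix: Add ON c.dept_id = p.id to the JOIN

Corrected query:
SELECT c.id, p.name, c.salary FROM departments p JOIN staff c ON c.dept_id = p.id

Result:
id | name        | salary
---+-------------+-------
1  | Sales       | 130914
2  | Engineering | 171794
3  | Marketing   | 169157
4  | Marketing   | 79449 
5  | Marketing   | 61847 
6  | Engineering | 114681
7  | Engineering | 68603 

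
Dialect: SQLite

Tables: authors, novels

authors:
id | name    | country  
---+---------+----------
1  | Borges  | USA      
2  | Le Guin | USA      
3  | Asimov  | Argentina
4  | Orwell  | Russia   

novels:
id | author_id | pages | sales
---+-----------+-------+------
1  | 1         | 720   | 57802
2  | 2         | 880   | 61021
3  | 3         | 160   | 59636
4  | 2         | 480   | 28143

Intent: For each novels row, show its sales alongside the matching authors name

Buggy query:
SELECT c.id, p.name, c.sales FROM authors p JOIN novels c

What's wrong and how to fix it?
Bug: JOIN with no ON clause produces a cartesian product; every novels row pairs with every authors row

Fix: Add ON c.author_id = p.id to the JOIN

Corrected query:
SELECT c.id, p.name, c.sales FROM authors p JOIN novels c ON c.author_id = p.id

Result:
id | name    | sales
---+---------+------
1  | Borges  | 57802
2  | Le Guin | 61021
3  | Asimov  | 59636
4  | Le Guin | 28143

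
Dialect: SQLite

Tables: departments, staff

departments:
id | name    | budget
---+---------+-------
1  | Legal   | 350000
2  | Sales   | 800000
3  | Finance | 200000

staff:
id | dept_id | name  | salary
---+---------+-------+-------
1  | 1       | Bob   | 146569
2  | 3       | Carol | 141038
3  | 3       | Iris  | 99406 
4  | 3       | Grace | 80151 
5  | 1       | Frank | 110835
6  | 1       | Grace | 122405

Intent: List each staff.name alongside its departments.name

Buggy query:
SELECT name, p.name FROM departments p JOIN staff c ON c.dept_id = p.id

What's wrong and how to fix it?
Bug: Both tables have a 'name' column; the unqualified reference is ambiguous

Fix: Qualify the column with its table alias (c.name)

Corrected query:
SELECT c.name, p.name FROM departments p JOIN staff c ON c.dept_id = p.id

Result:
name  | name   
------+--------
Bob   | Legal  
Carol | Finance
Iris  | Finance
Grace | Finance
Frank | Legal  
Grace | Legal  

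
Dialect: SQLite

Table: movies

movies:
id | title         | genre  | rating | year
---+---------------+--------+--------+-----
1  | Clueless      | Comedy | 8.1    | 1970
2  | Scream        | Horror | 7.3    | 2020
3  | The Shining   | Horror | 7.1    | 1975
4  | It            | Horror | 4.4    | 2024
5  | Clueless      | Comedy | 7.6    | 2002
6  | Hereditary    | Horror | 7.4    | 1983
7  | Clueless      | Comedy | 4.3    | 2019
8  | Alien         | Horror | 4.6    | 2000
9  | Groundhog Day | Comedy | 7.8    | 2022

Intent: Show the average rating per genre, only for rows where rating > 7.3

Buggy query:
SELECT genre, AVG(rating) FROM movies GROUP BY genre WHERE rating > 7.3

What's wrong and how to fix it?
Bug: Row-level WHERE must come before GROUP BY in the clause order

Fix: Place WHERE between FROM and GROUP BY

Corrected query:
SELECT genre, AVG(rating) FROM movies WHERE rating > 7.3 GROUP BY genre

Result:
genre  | AVG(rating)
-------+------------
Comedy | 7.833333   
Horror | 7.4        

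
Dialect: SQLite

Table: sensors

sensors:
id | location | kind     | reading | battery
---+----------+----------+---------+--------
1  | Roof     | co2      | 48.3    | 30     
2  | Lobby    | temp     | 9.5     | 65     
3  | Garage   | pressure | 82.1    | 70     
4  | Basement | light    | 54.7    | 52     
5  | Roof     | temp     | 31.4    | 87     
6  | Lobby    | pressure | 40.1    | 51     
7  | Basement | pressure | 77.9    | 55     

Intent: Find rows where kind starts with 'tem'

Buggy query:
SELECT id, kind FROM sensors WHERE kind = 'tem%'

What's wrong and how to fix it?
Bug: Wildcards only work with LIKE; '=' treats '%' as a literal character

Fix: Use LIKE for wildcard pattern matching

Corrected query:
SELECT id, kind FROM sensors WHERE kind LIKE 'tem%'

Result:
id | kind
---+-----
2  | temp
5  | temp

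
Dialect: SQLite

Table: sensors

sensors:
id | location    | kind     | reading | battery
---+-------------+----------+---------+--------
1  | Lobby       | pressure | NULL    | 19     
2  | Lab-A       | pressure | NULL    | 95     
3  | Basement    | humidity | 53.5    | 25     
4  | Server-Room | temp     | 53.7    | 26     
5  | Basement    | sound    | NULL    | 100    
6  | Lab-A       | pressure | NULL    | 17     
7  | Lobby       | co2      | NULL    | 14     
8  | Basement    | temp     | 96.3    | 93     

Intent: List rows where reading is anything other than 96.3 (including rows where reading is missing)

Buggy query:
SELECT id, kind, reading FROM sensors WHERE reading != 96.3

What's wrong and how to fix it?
Bug: Inequality against NULL is unknown, not true; rows with NULL are dropped

Fix: Add an explicit OR reading IS NULL to include the missing-value rows

Corrected query:
SELECT id, kind, reading FROM sensors WHERE reading != 96.3 OR reading IS NULL

Result:
id | kind     | reading
---+----------+--------
1  | pressure | NULL   
2  | pressure | NULL   
3  | humidity | 53.5   
4  | temp     | 53.7   
5  | sound    | NULL   
6  | pressure | NULL   
7  | co2      | NULL   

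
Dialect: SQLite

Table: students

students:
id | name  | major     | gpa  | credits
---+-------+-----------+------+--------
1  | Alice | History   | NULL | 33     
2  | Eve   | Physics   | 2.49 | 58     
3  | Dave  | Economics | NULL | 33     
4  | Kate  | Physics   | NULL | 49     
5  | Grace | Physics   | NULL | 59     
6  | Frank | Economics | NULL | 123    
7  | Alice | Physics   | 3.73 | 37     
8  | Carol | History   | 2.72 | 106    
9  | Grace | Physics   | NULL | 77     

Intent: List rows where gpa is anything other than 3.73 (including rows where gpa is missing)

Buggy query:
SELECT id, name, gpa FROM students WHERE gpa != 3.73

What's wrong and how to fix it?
Bug: Inequality against NULL is unknown, not true; rows with NULL are dropped

Fix: Handle NULL separately with IS NULL alongside the inequality

Corrected query:
SELECT id, name, gpa FROM students WHERE gpa != 3.73 OR gpa IS NULL

Result:
id | name  | gpa 
---+-------+-----
1  | Alice | NULL
2  | Eve   | 2.49
3  | Dave  | NULL
4  | Kate  | NULL
5  | Grace | NULL
6  | Frank | NULL
8  | Carol | 2.72
9  | Grace | NULL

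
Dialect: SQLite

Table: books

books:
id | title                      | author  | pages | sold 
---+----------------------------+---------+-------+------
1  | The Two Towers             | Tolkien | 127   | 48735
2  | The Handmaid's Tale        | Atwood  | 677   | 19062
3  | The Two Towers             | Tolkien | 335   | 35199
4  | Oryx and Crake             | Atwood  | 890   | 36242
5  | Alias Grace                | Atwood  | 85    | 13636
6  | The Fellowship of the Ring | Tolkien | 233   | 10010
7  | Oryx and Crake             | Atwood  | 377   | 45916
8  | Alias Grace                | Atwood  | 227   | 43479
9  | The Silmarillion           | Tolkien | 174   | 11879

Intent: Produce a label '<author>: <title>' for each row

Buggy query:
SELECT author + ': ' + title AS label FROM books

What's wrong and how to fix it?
Bug: SQLite uses || for string concatenation; + coerces text to numbers (yielding 0)

Fix: Use the || operator for string concatenation

Corrected query:
SELECT author || ': ' || title AS label FROM books

Result:
label                              
-----------------------------------
Tolkien: The Two Towers            
Atwood: The Handmaid's Tale        
Tolkien: The Two Towers            
Atwood: Oryx and Crake             
Atwood: Alias Grace                
Tolkien: The Fellowship of the Ring
Atwood: Oryx and Crake             
Atwood: Alias Grace                
Tolkien: The Silmarillion          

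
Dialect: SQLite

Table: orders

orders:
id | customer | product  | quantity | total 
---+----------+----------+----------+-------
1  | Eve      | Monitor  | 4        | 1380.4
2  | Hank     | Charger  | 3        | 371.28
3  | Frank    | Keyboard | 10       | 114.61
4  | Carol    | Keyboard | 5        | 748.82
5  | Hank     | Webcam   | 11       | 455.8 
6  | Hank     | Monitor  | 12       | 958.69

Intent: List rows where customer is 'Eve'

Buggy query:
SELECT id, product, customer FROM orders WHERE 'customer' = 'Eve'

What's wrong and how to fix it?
Bug: Single quotes denote string literals in SQL; the column name is being compared as a constant string

Fix: Remove the quotes around the column name (or use double quotes for an identifier)

Corrected query:
SELECT id, product, customer FROM orders WHERE customer = 'Eve'

Result:
id | product | customer
---+---------+---------
1  | Monitor | Eve     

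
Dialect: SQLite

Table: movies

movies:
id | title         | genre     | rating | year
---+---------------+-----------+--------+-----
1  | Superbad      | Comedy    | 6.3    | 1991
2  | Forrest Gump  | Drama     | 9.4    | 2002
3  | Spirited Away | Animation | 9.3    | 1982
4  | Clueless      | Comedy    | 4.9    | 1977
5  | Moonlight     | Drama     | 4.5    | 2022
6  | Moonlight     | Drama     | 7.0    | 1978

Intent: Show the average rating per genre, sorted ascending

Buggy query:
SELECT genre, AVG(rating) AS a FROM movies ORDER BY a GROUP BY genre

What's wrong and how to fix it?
Bug: ORDER BY appears before GROUP BY; SQL clause order requires GROUP BY first

Fix: Move ORDER BY to the end, after GROUP BY

Corrected query:
SELECT genre, AVG(rating) AS a FROM movies GROUP BY genre ORDER BY a

Result:
genre     | a       
----------+---------
Comedy    | 5.6     
Drama     | 6.966667
Animation | 9.3     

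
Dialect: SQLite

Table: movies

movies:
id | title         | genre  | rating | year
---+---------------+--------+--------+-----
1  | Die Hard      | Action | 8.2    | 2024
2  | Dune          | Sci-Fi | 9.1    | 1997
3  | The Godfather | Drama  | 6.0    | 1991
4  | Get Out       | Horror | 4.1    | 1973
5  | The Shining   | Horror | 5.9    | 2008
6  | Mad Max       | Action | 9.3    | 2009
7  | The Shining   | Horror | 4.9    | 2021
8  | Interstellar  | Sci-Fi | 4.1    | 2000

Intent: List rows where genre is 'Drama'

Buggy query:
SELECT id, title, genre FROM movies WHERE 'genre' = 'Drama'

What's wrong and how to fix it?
Bug: Single quotes denote string literals in SQL; the column name is being compared as a constant string

Fix: Reference the column as genre without single quotes

Corrected query:
SELECT id, title, genre FROM movies WHERE genre = 'Drama'

Result:
id | title         | genre
---+---------------+------
3  | The Godfather | Drama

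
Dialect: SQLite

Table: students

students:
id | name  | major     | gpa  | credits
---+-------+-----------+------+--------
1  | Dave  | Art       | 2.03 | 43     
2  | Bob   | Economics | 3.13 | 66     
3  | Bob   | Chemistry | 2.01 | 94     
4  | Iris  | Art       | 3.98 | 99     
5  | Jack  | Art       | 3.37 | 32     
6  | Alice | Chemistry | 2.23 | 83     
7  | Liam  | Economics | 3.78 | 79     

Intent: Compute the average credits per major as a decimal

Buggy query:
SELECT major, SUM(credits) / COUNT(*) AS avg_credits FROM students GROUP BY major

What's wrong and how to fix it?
Bug: SUM(credits) and COUNT(*) are both integers; the division truncates the fractional part

Fix: Multiply by 1.0 (or CAST to REAL) to force floating-point division

Corrected query:
SELECT major, SUM(credits) * 1.0 / COUNT(*) AS avg_credits FROM students GROUP BY major

Result:
major     | avg_credits
----------+------------
Art       | 58         
Chemistry | 88.5       
Economics | 72.5       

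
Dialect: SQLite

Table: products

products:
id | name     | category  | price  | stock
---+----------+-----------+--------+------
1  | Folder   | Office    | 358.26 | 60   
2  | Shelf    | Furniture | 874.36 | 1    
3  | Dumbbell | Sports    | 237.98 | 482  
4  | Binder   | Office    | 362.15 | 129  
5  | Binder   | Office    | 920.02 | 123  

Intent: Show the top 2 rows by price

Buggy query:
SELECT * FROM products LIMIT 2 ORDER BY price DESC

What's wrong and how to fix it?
Bug: LIMIT must come after ORDER BY

Fix: Sort with ORDER BY, then apply LIMIT

Corrected query:
SELECT * FROM products ORDER BY price DESC LIMIT 2

Result:
id | name   | category  | price  | stock
---+--------+-----------+--------+------
5  | Binder | Office    | 920.02 | 123  
2  | Shelf  | Furniture | 874.36 | 1    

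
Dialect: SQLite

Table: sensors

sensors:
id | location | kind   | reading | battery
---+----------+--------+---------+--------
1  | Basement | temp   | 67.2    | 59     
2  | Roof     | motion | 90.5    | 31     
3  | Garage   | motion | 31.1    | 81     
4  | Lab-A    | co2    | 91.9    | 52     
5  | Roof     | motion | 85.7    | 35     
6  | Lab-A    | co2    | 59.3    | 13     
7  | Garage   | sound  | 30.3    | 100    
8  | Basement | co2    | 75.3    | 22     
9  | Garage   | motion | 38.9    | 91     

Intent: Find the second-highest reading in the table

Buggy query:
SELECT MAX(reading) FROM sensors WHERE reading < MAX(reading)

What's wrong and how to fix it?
Bug: The inner MAX is an aggregate inside WHERE, which is not allowed

Fix: Put the inner MAX in a scalar subquery

Corrected query:
SELECT MAX(reading) FROM sensors WHERE reading < (SELECT MAX(reading) FROM sensors)

Result:
MAX(reading)
------------
90.5        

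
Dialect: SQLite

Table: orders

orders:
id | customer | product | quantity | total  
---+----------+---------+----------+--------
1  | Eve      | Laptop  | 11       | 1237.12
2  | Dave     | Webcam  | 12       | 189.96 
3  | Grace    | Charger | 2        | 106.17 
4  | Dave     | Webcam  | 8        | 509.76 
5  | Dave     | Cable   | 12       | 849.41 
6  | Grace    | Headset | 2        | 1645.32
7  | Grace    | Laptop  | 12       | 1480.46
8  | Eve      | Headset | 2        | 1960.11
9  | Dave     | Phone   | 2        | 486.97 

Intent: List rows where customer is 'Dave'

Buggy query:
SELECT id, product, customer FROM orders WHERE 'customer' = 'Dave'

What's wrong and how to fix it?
Bug: 'customer' in single quotes is a string literal, not the column; the comparison is literal-vs-literal and never true

Fix: Remove the quotes around the column name (or use double quotes for an identifier)

Corrected query:
SELECT id, product, customer FROM orders WHERE customer = 'Dave'

Result:
id | product | customer
---+---------+---------
2  | Webcam  | Dave    
4  | Webcam  | Dave    
5  | Cable   | Dave    
9  | Phone   | Dave    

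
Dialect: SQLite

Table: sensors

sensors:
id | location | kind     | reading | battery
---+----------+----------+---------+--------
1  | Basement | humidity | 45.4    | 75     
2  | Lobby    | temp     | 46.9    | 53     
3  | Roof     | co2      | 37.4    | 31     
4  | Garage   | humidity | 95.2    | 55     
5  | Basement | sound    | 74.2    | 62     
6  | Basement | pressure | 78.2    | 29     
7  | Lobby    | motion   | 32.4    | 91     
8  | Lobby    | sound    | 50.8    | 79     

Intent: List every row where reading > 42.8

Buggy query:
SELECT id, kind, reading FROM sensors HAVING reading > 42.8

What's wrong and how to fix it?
Bug: This is a non-aggregate query (no GROUP BY, no aggregates), so in SQLite the HAVING clause is invalid here; a row-level condition belongs in WHERE

Fix: Replace HAVING with WHERE since the condition applies to individual rows

Corrected query:
SELECT id, kind, reading FROM sensors WHERE reading > 42.8

Result:
id | kind     | reading
---+----------+--------
1  | humidity | 45.4   
2  | temp     | 46.9   
4  | humidity | 95.2   
5  | sound    | 74.2   
6  | pressure | 78.2   
8  | sound    | 50.8   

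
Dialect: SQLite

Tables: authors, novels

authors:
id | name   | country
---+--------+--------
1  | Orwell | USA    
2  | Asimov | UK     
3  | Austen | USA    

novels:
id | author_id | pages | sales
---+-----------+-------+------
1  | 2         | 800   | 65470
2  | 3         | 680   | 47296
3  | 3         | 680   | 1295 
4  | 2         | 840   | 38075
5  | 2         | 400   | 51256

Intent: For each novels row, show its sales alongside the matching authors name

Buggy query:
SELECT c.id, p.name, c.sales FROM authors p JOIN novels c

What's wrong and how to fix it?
Bug: Missing join condition: each novels row is matched to all authors rows instead of just its own

Fix: Specify the join condition linking the foreign key to the parent id

Corrected query:
SELECT c.id, p.name, c.sales FROM authors p JOIN novels c ON c.author_id = p.id

Result:
id | name   | sales
---+--------+------
1  | Asimov | 65470
2  | Austen | 47296
3  | Austen | 1295 
4  | Asimov | 38075
5  | Asimov | 51256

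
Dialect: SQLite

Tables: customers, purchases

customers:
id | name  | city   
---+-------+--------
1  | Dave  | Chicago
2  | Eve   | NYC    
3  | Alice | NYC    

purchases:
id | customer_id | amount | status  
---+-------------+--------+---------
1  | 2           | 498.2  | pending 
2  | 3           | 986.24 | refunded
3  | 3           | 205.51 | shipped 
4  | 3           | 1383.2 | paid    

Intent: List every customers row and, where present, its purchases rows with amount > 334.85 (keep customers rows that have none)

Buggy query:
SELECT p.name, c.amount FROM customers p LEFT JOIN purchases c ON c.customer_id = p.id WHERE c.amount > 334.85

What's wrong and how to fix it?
Bug: Filtering c.amount in WHERE discards the NULL rows produced by LEFT JOIN, turning it into an inner join

Fix: Move the right-table condition into the ON clause so unmatched parents are kept

Corrected query:
SELECT p.name, c.amount FROM customers p LEFT JOIN purchases c ON c.customer_id = p.id AND c.amount > 334.85

Result:
name  | amount
------+-------
Dave  | NULL  
Eve   | 498.2 
Alice | 986.24
Alice | 1383.2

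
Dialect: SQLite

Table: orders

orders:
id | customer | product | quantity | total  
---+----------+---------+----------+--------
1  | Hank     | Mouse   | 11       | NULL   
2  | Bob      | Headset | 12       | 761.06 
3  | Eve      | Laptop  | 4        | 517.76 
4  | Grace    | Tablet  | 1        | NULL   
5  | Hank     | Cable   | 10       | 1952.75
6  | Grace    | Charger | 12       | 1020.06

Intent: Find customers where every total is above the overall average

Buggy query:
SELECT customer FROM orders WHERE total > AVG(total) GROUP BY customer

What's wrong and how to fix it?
Bug: AVG() is an aggregate; it can't sit directly in WHERE

Fix: Compute the overall average in a scalar subquery and compare each group's MIN against it in HAVING

Corrected query:
SELECT customer FROM orders GROUP BY customer HAVING MIN(total) > (SELECT AVG(total) FROM orders)

Result:
customer
--------
Hank    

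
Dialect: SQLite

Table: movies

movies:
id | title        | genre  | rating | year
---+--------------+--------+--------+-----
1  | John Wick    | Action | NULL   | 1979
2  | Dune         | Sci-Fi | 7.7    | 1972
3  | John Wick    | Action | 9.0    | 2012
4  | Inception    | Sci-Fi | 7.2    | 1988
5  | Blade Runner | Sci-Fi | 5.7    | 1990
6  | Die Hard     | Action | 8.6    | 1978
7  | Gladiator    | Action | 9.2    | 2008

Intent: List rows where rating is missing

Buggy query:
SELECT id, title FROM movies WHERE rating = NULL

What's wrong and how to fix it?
Bug: '= NULL' is always unknown in SQL three-valued logic, so no rows match

Fix: Use IS NULL to test for NULL

Corrected query:
SELECT id, title FROM movies WHERE rating IS NULL

Result:
id | title    
---+----------
1  | John Wick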